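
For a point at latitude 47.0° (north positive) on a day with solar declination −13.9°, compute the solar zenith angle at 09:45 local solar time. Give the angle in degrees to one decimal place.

68.0°

Hour angle H = 15° × (9.75 − 12) = -33.75°.
With φ = 47.0°, δ = -13.9°, H = -33.75°: sin φ sin δ = -0.1757, cos φ cos δ cos H = 0.5505, so cos θ_z = 0.3748.
θ_z = arccos(0.3748) = 67.99°.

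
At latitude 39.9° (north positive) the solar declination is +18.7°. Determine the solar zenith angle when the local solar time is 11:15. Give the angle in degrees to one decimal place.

23.3°

Hour angle H = 15° × (11.25 − 12) = -11.25°.
cos θ_z = sin(39.9°) sin(18.7°) + cos(39.9°) cos(18.7°) cos(-11.25°) = 0.2057 + 0.7127 = 0.9184.
θ_z = arccos(0.9184) = 23.31°.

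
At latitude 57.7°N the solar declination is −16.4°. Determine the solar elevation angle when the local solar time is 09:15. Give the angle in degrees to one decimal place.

Hour angle H = 15° × (9.25 − 12) = -41.25°.
cos θ_z = sin φ sin δ + cos φ cos δ cos H = (0.8453)(-0.2823) + (0.5344)(0.9593)(0.7518) = 0.1468.
θ_z = arccos(0.1468) = 81.56°, so the elevation is 90° − 81.56° = 8.44°.

8.4°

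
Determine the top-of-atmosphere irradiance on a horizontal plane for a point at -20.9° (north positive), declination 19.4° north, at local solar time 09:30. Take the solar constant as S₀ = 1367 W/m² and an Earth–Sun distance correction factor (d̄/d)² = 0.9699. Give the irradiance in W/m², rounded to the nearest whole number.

Hour angle H = 15° × (9.5 − 12) = -37.50°.
cos θ_z = sin(-20.9°) sin(19.4°) + cos(-20.9°) cos(19.4°) cos(-37.50°) = -0.1185 + 0.6991 = 0.5806.
Top-of-atmosphere irradiance = S₀ (d̄/d)² cos θ_z = 1367 × 0.9699 × 0.5806 = 769.79 W/m².

770 W/m²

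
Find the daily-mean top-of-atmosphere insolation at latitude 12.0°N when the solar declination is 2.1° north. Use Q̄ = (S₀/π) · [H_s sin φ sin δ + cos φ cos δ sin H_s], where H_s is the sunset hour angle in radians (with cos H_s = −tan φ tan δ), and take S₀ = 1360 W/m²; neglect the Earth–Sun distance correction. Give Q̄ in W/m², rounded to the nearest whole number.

−tan φ tan δ = −(0.2126)(0.0367) = -0.0078; H_s = arccos(-0.0078) = 90.45°. In radians, H_s = 1.5787.
H_s sin φ sin δ = 1.5787 × 0.2079 × 0.0366 = 0.0120.
cos φ cos δ sin H_s = 0.9781 × 0.9993 × 1.0000 = 0.9774.
Q̄ = (1360/π) × (0.0120 + 0.9774) = 432.90 × 0.9894 = 428.31 W/m².

428 W/m²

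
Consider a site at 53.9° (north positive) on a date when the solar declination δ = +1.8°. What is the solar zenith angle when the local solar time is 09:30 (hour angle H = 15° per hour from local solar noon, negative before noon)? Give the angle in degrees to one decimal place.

60.5°

Hour angle H = 15° × (9.5 − 12) = -37.50°.
cos θ_z = sin(53.9°) sin(1.8°) + cos(53.9°) cos(1.8°) cos(-37.50°) = 0.0254 + 0.4672 = 0.4926.
θ_z = arccos(0.4926) = 60.49°.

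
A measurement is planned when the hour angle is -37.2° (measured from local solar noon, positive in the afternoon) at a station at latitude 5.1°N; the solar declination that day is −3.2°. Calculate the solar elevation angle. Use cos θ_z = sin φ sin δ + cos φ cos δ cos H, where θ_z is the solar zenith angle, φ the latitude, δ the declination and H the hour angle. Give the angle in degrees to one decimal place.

cos θ_z = sin(5.1°) sin(-3.2°) + cos(5.1°) cos(-3.2°) cos(-37.20°) = -0.0050 + 0.7921 = 0.7871.
θ_z = arccos(0.7871) = 38.08°, so the elevation is 90° − 38.08° = 51.92°.

51.9°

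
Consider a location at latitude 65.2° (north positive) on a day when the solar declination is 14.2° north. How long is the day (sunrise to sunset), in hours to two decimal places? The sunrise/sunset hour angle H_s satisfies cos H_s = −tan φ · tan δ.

16.43 hours

The sunset hour angle satisfies cos H_s = −tan φ tan δ = -0.5476, giving H_s = 123.20°.
Day length = 2 H_s / 15° h⁻¹ = 246.40° / 15 = 16.427 h.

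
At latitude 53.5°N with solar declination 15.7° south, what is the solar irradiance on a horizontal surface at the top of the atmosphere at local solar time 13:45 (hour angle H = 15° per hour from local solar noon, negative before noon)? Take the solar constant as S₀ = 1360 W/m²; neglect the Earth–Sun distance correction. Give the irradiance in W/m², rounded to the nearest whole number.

403 W/m²

Hour angle H = 15° × (13.75 − 12) = 26.25°.
cos θ_z = sin φ sin δ + cos φ cos δ cos H = (0.8039)(-0.2706) + (0.5948)(0.9627)(0.8969) = 0.2960.
Top-of-atmosphere irradiance = S₀ cos θ_z = 1360 × 0.2960 = 402.56 W/m².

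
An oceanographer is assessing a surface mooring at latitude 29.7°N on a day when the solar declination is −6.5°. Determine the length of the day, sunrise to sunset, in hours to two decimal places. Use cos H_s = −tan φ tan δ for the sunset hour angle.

cos H_s = −tan(29.7°) · tan(-6.5°) = 0.0650, so H_s = arccos(0.0650) = 86.27°.
Day length = 2 H_s / 15° h⁻¹ = 172.54° / 15 = 11.503 h.

11.50 hours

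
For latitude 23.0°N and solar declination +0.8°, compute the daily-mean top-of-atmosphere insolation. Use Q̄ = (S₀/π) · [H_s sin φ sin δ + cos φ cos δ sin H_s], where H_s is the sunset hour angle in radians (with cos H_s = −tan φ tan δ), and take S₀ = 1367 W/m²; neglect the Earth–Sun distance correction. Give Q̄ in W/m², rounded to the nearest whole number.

−tan φ tan δ = −(0.4245)(0.0140) = -0.0059; H_s = arccos(-0.0059) = 90.34°. In radians, H_s = 1.5767.
H_s sin φ sin δ = 1.5767 × 0.3907 × 0.0140 = 0.0086.
cos φ cos δ sin H_s = 0.9205 × 0.9999 × 1.0000 = 0.9204.
Q̄ = (1367/π) × (0.0086 + 0.9204) = 435.13 × 0.9290 = 404.24 W/m².

404 W/m²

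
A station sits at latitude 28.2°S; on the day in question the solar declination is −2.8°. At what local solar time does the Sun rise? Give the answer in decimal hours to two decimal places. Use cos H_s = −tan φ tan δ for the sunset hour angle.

5.90 h

The sunset hour angle satisfies cos H_s = −tan φ tan δ = -0.0262, giving H_s = 91.50°.
Sunrise is at 12 − H_s/15 = 12 − 6.100 = 5.900 h local solar time.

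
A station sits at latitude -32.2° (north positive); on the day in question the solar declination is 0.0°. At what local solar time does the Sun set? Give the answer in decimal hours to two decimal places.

18.00 h

The sunset hour angle satisfies cos H_s = −tan φ tan δ = 0.0000, giving H_s = 90.00°.
Sunset is at 12 + H_s/15 = 12 + 6.000 = 18.000 h local solar time.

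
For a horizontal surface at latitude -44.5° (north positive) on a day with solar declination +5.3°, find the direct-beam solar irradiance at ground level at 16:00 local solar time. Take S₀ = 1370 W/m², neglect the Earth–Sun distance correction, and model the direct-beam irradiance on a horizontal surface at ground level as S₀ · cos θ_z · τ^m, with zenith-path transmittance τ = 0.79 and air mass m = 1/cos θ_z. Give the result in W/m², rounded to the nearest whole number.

Hour angle H = 15° × (16 − 12) = 60.00°.
With φ = -44.5°, δ = 5.3°, H = 60.00°: sin φ sin δ = -0.0647, cos φ cos δ cos H = 0.3551, so cos θ_z = 0.2904.
Air mass m = 1/cos θ_z = 1/0.2904 = 3.444; τ^m = 0.79^3.444 = 0.4440.
Surface direct beam = 1370 × 0.2904 × 0.4440 = 176.64 W/m².

177 W/m²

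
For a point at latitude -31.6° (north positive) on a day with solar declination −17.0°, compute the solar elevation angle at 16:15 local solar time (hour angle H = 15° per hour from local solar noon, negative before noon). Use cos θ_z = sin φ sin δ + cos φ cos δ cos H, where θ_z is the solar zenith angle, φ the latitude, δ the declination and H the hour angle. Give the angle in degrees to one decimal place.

Hour angle H = 15° × (16.25 − 12) = 63.75°.
cos θ_z = sin(-31.6°) sin(-17.0°) + cos(-31.6°) cos(-17.0°) cos(63.75°) = 0.1532 + 0.3602 = 0.5134.
θ_z = arccos(0.5134) = 59.11°, so the elevation is 90° − 59.11° = 30.89°.

30.9°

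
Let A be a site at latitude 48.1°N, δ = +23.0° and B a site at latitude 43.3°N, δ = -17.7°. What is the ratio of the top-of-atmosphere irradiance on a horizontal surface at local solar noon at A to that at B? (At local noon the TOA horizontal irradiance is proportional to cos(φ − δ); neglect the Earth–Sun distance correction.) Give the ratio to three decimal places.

1.868

A: cos θ_z = cos(48.1° − (23.0°)) = 0.9056.
B: cos θ_z = cos(43.3° − (-17.7°)) = 0.4848.
Ratio A/B = 0.9056 / 0.4848 = 1.8680.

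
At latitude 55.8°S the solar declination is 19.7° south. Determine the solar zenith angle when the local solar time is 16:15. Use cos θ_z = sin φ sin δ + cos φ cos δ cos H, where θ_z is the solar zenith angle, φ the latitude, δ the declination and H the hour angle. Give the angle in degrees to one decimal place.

59.1°

Hour angle H = 15° × (16.25 − 12) = 63.75°.
cos θ_z = sin(-55.8°) sin(-19.7°) + cos(-55.8°) cos(-19.7°) cos(63.75°) = 0.2788 + 0.2341 = 0.5129.
θ_z = arccos(0.5129) = 59.14°.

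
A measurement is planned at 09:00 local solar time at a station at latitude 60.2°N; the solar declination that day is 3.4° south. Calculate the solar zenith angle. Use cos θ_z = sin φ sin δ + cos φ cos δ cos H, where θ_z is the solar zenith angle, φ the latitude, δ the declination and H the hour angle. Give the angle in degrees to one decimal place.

Hour angle H = 15° × (9 − 12) = -45.00°.
cos θ_z = sin(60.2°) sin(-3.4°) + cos(60.2°) cos(-3.4°) cos(-45.00°) = -0.0515 + 0.3508 = 0.2993.
θ_z = arccos(0.2993) = 72.58°.

72.6°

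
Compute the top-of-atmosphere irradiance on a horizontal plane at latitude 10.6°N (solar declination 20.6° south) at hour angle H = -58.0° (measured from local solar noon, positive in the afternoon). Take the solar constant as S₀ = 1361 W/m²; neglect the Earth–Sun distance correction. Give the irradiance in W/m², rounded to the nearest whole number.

575 W/m²

cos θ_z = sin φ sin δ + cos φ cos δ cos H = (0.1840)(-0.3518) + (0.9829)(0.9361)(0.5299) = 0.4228.
Top-of-atmosphere irradiance = S₀ cos θ_z = 1361 × 0.4228 = 575.43 W/m².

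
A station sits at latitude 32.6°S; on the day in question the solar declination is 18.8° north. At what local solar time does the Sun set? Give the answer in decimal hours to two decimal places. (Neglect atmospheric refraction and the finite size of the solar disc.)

−tan φ tan δ = −(-0.6395)(0.3404) = 0.2177; H_s = arccos(0.2177) = 77.43°.
Sunset is at 12 + H_s/15 = 12 + 5.162 = 17.162 h local solar time.

17.16 h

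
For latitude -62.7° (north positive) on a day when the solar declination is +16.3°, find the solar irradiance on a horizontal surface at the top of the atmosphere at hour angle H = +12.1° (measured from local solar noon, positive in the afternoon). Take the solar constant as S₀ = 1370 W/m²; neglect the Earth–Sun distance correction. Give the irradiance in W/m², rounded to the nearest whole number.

With φ = -62.7°, δ = 16.3°, H = 12.10°: sin φ sin δ = -0.2494, cos φ cos δ cos H = 0.4304, so cos θ_z = 0.1810.
Top-of-atmosphere irradiance = S₀ cos θ_z = 1370 × 0.1810 = 247.97 W/m².

248 W/m²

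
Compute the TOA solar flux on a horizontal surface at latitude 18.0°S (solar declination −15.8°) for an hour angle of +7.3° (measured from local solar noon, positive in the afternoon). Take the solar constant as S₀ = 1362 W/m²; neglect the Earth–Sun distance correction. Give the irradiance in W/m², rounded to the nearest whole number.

1351 W/m²

cos θ_z = sin φ sin δ + cos φ cos δ cos H = (-0.3090)(-0.2723) + (0.9511)(0.9622)(0.9919) = 0.9919.
Top-of-atmosphere irradiance = S₀ cos θ_z = 1362 × 0.9919 = 1350.97 W/m².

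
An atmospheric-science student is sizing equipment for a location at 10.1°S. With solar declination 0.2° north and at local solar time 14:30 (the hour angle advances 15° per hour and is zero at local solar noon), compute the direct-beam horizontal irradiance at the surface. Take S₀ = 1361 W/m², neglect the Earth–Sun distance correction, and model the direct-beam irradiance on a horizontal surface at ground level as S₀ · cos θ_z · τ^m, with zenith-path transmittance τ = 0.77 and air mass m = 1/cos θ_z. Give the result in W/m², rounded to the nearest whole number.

760 W/m²

Hour angle H = 15° × (14.5 − 12) = 37.50°.
cos θ_z = sin(-10.1°) sin(0.2°) + cos(-10.1°) cos(0.2°) cos(37.50°) = -0.0006 + 0.7811 = 0.7805.
Air mass m = 1/cos θ_z = 1/0.7805 = 1.281; τ^m = 0.77^1.281 = 0.7155.
Surface direct beam = 1361 × 0.7805 × 0.7155 = 760.05 W/m².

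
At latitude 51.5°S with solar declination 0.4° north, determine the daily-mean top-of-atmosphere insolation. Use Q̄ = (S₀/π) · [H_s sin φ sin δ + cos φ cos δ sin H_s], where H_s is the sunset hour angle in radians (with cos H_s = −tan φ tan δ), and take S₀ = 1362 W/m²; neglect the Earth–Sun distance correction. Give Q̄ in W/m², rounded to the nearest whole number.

cos H_s = −tan(-51.5°) · tan(0.4°) = 0.0088, so H_s = arccos(0.0088) = 89.50°. In radians, H_s = 1.5621.
H_s sin φ sin δ = 1.5621 × -0.7826 × 0.0070 = -0.0086.
cos φ cos δ sin H_s = 0.6225 × 1.0000 × 1.0000 = 0.6225.
Q̄ = (1362/π) × (-0.0086 + 0.6225) = 433.54 × 0.6139 = 266.15 W/m².

266 W/m²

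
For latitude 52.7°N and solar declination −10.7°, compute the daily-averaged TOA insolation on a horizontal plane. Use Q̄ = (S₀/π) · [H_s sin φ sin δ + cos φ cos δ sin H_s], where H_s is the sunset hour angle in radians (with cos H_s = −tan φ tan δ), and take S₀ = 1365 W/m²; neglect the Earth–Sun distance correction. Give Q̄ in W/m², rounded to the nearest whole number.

166 W/m²

The sunset hour angle satisfies cos H_s = −tan φ tan δ = 0.2480, giving H_s = 75.64°. In radians, H_s = 1.3202.
H_s sin φ sin δ = 1.3202 × 0.7955 × -0.1857 = -0.1950.
cos φ cos δ sin H_s = 0.6060 × 0.9826 × 0.9688 = 0.5769.
Q̄ = (1365/π) × (-0.1950 + 0.5769) = 434.49 × 0.3819 = 165.93 W/m².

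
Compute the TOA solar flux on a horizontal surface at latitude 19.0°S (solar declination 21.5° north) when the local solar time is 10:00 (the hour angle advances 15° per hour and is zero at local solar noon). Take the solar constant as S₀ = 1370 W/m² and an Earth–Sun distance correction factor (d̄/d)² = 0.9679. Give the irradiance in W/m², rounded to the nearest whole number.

852 W/m²

Hour angle H = 15° × (10 − 12) = -30.00°.
cos θ_z = sin φ sin δ + cos φ cos δ cos H = (-0.3256)(0.3665) + (0.9455)(0.9304)(0.8660) = 0.6425.
Top-of-atmosphere irradiance = S₀ (d̄/d)² cos θ_z = 1370 × 0.9679 × 0.6425 = 851.97 W/m².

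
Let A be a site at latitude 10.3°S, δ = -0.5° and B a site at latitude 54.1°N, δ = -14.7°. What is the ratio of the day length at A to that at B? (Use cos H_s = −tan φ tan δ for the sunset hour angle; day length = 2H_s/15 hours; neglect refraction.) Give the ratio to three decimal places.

A: H_s = arccos(−tan -10.3° · tan -0.5°) = 90.09°, so 2H_s/15 = 12.0120 h.
B: H_s = arccos(−tan 54.1° · tan -14.7°) = 68.75°, so 2H_s/15 = 9.1667 h.
Ratio A/B = 12.0120 / 9.1667 = 1.3104.

1.310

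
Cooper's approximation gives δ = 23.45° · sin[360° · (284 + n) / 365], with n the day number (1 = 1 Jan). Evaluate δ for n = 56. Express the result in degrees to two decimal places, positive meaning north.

-9.78°

360 × (284 + 56) / 365 = 335.342°; sin(335.342°) = -0.4172.
δ = 23.45 × -0.4172 = -9.783° ≈ -9.78°.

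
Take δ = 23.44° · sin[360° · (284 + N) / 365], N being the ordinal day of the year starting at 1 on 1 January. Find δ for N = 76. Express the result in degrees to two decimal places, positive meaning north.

-2.02°

360 × (284 + 76) / 365 = 355.068°; sin(355.068°) = -0.0860.
δ = 23.44 × -0.0860 = -2.016° ≈ -2.02°.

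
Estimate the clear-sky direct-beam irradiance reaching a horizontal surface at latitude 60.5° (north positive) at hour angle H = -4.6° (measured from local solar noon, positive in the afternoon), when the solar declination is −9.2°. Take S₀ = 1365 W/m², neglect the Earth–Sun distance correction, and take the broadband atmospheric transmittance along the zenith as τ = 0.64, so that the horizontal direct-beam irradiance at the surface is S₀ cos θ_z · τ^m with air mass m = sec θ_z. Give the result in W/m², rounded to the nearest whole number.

129 W/m²

cos θ_z = sin φ sin δ + cos φ cos δ cos H = (0.8704)(-0.1599) + (0.4924)(0.9871)(0.9968) = 0.3453.
Air mass m = 1/cos θ_z = 1/0.3453 = 2.896; τ^m = 0.64^2.896 = 0.2746.
Surface direct beam = 1365 × 0.3453 × 0.2746 = 129.43 W/m².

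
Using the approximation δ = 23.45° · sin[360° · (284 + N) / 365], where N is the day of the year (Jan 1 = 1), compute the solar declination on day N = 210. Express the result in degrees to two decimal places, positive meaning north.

+18.67°

360 × (284 + 210) / 365 = 487.233°; sin(487.233°) = 0.7962.
δ = 23.45 × 0.7962 = 18.671° ≈ +18.67°.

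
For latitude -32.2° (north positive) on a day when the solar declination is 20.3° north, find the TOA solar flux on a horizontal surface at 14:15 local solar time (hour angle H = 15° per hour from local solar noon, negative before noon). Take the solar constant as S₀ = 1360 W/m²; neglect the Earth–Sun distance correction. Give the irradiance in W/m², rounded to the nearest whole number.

646 W/m²

Hour angle H = 15° × (14.25 − 12) = 33.75°.
cos θ_z = sin(-32.2°) sin(20.3°) + cos(-32.2°) cos(20.3°) cos(33.75°) = -0.1849 + 0.6599 = 0.4750.
Top-of-atmosphere irradiance = S₀ cos θ_z = 1360 × 0.4750 = 646.00 W/m².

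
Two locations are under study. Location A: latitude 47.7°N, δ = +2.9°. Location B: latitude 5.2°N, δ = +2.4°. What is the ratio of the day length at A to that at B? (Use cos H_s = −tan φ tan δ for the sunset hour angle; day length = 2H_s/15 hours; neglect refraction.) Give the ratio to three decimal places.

A: H_s = arccos(−tan 47.7° · tan 2.9°) = 93.19°, so 2H_s/15 = 12.4253 h.
B: H_s = arccos(−tan 5.2° · tan 2.4°) = 90.22°, so 2H_s/15 = 12.0293 h.
Ratio A/B = 12.4253 / 12.0293 = 1.0329.

1.033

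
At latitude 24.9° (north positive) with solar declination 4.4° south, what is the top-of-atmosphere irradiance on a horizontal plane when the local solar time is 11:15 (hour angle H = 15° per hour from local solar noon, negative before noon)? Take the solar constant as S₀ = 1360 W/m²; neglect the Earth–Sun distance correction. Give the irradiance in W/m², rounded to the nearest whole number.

Hour angle H = 15° × (11.25 − 12) = -11.25°.
With φ = 24.9°, δ = -4.4°, H = -11.25°: sin φ sin δ = -0.0323, cos φ cos δ cos H = 0.8870, so cos θ_z = 0.8547.
Top-of-atmosphere irradiance = S₀ cos θ_z = 1360 × 0.8547 = 1162.39 W/m².

1162 W/m²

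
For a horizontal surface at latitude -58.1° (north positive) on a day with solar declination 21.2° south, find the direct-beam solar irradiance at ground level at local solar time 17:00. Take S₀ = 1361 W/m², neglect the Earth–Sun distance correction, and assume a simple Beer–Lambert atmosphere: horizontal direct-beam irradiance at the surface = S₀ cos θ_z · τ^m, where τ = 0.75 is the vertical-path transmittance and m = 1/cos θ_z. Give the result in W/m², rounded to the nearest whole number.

Hour angle H = 15° × (17 − 12) = 75.00°.
With φ = -58.1°, δ = -21.2°, H = 75.00°: sin φ sin δ = 0.3070, cos φ cos δ cos H = 0.1275, so cos θ_z = 0.4345.
Air mass m = 1/cos θ_z = 1/0.4345 = 2.301; τ^m = 0.75^2.301 = 0.5158.
Surface direct beam = 1361 × 0.4345 × 0.5158 = 305.02 W/m².

305 W/m²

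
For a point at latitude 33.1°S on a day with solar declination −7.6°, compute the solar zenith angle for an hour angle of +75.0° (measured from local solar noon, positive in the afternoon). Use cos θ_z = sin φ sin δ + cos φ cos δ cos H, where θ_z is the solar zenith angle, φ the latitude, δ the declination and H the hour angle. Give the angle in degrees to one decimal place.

cos θ_z = sin φ sin δ + cos φ cos δ cos H = (-0.5461)(-0.1323) + (0.8377)(0.9912)(0.2588) = 0.2871.
θ_z = arccos(0.2871) = 73.32°.

73.3°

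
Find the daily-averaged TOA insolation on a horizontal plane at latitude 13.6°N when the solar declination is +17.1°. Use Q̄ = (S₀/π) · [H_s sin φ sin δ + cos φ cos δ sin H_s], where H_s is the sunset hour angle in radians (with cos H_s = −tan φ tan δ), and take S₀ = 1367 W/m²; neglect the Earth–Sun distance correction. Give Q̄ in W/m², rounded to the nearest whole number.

cos H_s = −tan(13.6°) · tan(17.1°) = -0.0744, so H_s = arccos(-0.0744) = 94.27°. In radians, H_s = 1.6453.
H_s sin φ sin δ = 1.6453 × 0.2351 × 0.2940 = 0.1137.
cos φ cos δ sin H_s = 0.9720 × 0.9558 × 0.9972 = 0.9264.
Q̄ = (1367/π) × (0.1137 + 0.9264) = 435.13 × 1.0401 = 452.58 W/m².

453 W/m²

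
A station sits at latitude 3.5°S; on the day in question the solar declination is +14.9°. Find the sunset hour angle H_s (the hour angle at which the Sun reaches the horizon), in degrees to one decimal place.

89.1°

cos H_s = −tan(-3.5°) · tan(14.9°) = 0.0163, so H_s = arccos(0.0163) = 89.07°.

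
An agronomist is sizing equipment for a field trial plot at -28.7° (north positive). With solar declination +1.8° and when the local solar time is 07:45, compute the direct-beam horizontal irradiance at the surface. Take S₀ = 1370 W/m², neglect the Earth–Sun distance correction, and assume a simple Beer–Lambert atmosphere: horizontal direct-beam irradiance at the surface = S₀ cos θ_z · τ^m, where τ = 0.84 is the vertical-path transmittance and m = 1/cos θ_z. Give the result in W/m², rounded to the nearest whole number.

320 W/m²

Hour angle H = 15° × (7.75 − 12) = -63.75°.
cos θ_z = sin(-28.7°) sin(1.8°) + cos(-28.7°) cos(1.8°) cos(-63.75°) = -0.0151 + 0.3878 = 0.3727.
Air mass m = 1/cos θ_z = 1/0.3727 = 2.683; τ^m = 0.84^2.683 = 0.6264.
Surface direct beam = 1370 × 0.3727 × 0.6264 = 319.84 W/m².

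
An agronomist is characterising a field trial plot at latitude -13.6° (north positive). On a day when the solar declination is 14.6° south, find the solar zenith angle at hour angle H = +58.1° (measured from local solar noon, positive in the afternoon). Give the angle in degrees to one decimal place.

cos θ_z = sin φ sin δ + cos φ cos δ cos H = (-0.2351)(-0.2521) + (0.9720)(0.9677)(0.5284) = 0.5563.
θ_z = arccos(0.5563) = 56.20°.

56.2°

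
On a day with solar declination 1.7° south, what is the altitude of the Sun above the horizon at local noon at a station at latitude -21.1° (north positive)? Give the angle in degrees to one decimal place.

At local solar noon the hour angle is zero, so the elevation is 90° − |φ − δ| = 90° − |-21.1° − (-1.7°)| = 90° − 19.4° = 70.6°.

70.6°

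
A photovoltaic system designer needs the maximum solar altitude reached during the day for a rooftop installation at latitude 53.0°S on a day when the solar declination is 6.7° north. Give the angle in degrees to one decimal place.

30.3°

At local solar noon the hour angle is zero, so the elevation is 90° − |φ − δ| = 90° − |-53.0° − (6.7°)| = 90° − 59.7° = 30.3°.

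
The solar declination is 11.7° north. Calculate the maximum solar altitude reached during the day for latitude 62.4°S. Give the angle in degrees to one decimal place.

At local solar noon the hour angle is zero, so the elevation is 90° − |φ − δ| = 90° − |-62.4° − (11.7°)| = 90° − 74.1° = 15.9°.

15.9°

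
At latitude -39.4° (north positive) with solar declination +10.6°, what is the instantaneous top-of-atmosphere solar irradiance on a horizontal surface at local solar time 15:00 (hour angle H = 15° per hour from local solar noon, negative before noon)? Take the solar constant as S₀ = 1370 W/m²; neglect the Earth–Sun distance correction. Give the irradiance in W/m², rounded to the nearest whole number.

576 W/m²

Hour angle H = 15° × (15 − 12) = 45.00°.
cos θ_z = sin φ sin δ + cos φ cos δ cos H = (-0.6347)(0.1840) + (0.7727)(0.9829)(0.7071) = 0.4202.
Top-of-atmosphere irradiance = S₀ cos θ_z = 1370 × 0.4202 = 575.67 W/m².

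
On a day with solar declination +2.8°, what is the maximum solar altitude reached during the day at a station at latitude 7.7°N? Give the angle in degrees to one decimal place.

At local solar noon the hour angle is zero, so the elevation is 90° − |φ − δ| = 90° − |7.7° − (2.8°)| = 90° − 4.9° = 85.1°.

85.1°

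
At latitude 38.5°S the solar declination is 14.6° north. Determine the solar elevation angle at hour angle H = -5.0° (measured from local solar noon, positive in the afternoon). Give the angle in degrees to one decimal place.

36.7°

cos θ_z = sin(-38.5°) sin(14.6°) + cos(-38.5°) cos(14.6°) cos(-5.00°) = -0.1569 + 0.7545 = 0.5976.
θ_z = arccos(0.5976) = 53.30°, so the elevation is 90° − 53.30° = 36.70°.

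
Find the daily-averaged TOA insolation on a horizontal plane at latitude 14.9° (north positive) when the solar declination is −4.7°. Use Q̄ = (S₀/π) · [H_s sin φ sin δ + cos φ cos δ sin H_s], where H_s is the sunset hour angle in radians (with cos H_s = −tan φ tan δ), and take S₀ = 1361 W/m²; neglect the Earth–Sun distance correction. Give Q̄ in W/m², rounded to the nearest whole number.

403 W/m²

−tan φ tan δ = −(0.2661)(-0.0822) = 0.0219; H_s = arccos(0.0219) = 88.75°. In radians, H_s = 1.5490.
H_s sin φ sin δ = 1.5490 × 0.2571 × -0.0819 = -0.0326.
cos φ cos δ sin H_s = 0.9664 × 0.9966 × 0.9998 = 0.9629.
Q̄ = (1361/π) × (-0.0326 + 0.9629) = 433.22 × 0.9303 = 403.02 W/m².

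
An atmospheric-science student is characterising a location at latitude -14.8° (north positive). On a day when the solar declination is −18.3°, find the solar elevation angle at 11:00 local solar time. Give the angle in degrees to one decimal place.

75.2°

Hour angle H = 15° × (11 − 12) = -15.00°.
cos θ_z = sin(-14.8°) sin(-18.3°) + cos(-14.8°) cos(-18.3°) cos(-15.00°) = 0.0802 + 0.8866 = 0.9668.
θ_z = arccos(0.9668) = 14.81°, so the elevation is 90° − 14.81° = 75.19°.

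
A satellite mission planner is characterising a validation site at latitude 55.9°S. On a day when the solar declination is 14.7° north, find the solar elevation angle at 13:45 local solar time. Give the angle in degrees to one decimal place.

Hour angle H = 15° × (13.75 − 12) = 26.25°.
With φ = -55.9°, δ = 14.7°, H = 26.25°: sin φ sin δ = -0.2101, cos φ cos δ cos H = 0.4864, so cos θ_z = 0.2763.
θ_z = arccos(0.2763) = 73.96°, so the elevation is 90° − 73.96° = 16.04°.

16.0°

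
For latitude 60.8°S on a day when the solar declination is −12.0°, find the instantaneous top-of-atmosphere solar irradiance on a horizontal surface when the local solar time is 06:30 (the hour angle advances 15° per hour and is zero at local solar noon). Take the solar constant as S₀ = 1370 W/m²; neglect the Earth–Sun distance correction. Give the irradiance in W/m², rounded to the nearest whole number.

Hour angle H = 15° × (6.5 − 12) = -82.50°.
cos θ_z = sin φ sin δ + cos φ cos δ cos H = (-0.8729)(-0.2079) + (0.4879)(0.9781)(0.1305) = 0.2438.
Top-of-atmosphere irradiance = S₀ cos θ_z = 1370 × 0.2438 = 334.01 W/m².

334 W/m²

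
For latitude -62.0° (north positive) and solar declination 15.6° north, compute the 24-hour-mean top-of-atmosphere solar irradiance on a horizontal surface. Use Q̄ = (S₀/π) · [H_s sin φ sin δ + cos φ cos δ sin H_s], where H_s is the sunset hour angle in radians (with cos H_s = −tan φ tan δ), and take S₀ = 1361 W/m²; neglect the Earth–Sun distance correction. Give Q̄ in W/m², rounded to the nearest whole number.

The sunset hour angle satisfies cos H_s = −tan φ tan δ = 0.5251, giving H_s = 58.33°. In radians, H_s = 1.0181.
H_s sin φ sin δ = 1.0181 × -0.8829 × 0.2689 = -0.2417.
cos φ cos δ sin H_s = 0.4695 × 0.9632 × 0.8511 = 0.3849.
Q̄ = (1361/π) × (-0.2417 + 0.3849) = 433.22 × 0.1432 = 62.04 W/m².

62 W/m²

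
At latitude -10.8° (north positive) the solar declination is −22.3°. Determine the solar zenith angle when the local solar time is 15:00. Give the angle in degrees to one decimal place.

44.5°

Hour angle H = 15° × (15 − 12) = 45.00°.
cos θ_z = sin(-10.8°) sin(-22.3°) + cos(-10.8°) cos(-22.3°) cos(45.00°) = 0.0711 + 0.6426 = 0.7137.
θ_z = arccos(0.7137) = 44.46°.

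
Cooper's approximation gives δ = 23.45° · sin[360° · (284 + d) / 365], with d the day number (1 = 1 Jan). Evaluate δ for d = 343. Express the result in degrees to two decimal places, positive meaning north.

-22.97°

360 × (284 + 343) / 365 = 618.411°; sin(618.411°) = -0.9796.
δ = 23.45 × -0.9796 = -22.972° ≈ -22.97°.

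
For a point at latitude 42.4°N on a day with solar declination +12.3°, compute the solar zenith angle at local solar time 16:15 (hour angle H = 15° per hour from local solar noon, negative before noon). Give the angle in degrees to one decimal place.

Hour angle H = 15° × (16.25 − 12) = 63.75°.
With φ = 42.4°, δ = 12.3°, H = 63.75°: sin φ sin δ = 0.1436, cos φ cos δ cos H = 0.3191, so cos θ_z = 0.4627.
θ_z = arccos(0.4627) = 62.44°.

62.4°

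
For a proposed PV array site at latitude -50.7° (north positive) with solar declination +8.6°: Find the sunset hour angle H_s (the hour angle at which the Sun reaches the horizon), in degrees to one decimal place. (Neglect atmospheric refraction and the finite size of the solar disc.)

79.4°

−tan φ tan δ = −(-1.2218)(0.1512) = 0.1847; H_s = arccos(0.1847) = 79.36°.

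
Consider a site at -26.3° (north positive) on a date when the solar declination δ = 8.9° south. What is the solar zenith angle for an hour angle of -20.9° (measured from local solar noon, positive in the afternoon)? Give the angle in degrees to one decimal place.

26.4°

With φ = -26.3°, δ = -8.9°, H = -20.90°: sin φ sin δ = 0.0685, cos φ cos δ cos H = 0.8274, so cos θ_z = 0.8959.
θ_z = arccos(0.8959) = 26.38°.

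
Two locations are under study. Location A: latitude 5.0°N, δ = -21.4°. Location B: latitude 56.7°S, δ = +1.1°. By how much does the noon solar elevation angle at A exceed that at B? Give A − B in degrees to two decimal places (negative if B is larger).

+31.40°

A: 90° − |5.0 − (-21.4)| = 63.60°.
B: 90° − |-56.7 − (1.1)| = 32.20°.
A − B = 63.60 − 32.20 = 31.40°.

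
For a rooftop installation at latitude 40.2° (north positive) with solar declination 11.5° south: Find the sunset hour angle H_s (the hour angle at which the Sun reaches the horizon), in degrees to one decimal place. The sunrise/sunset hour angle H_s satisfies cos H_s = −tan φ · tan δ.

80.1°

cos H_s = −tan(40.2°) · tan(-11.5°) = 0.1719, so H_s = arccos(0.1719) = 80.10°.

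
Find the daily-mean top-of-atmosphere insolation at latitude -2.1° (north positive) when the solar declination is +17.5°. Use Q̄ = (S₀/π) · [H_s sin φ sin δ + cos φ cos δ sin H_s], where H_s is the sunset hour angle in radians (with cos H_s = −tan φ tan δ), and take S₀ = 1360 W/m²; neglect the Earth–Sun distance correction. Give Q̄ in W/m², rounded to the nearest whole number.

405 W/m²

The sunset hour angle satisfies cos H_s = −tan φ tan δ = 0.0116, giving H_s = 89.34°. In radians, H_s = 1.5593.
H_s sin φ sin δ = 1.5593 × -0.0366 × 0.3007 = -0.0172.
cos φ cos δ sin H_s = 0.9993 × 0.9537 × 0.9999 = 0.9529.
Q̄ = (1360/π) × (-0.0172 + 0.9529) = 432.90 × 0.9357 = 405.06 W/m².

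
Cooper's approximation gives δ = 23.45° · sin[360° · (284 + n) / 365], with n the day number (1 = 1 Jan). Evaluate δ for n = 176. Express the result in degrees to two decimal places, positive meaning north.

+23.40°

360 × (284 + 176) / 365 = 453.699°; sin(453.699°) = 0.9979.
δ = 23.45 × 0.9979 = 23.401° ≈ +23.40°.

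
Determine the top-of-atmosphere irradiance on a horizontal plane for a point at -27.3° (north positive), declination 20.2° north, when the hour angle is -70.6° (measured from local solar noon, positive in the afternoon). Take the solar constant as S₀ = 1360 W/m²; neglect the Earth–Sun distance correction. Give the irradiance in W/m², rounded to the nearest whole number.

cos θ_z = sin φ sin δ + cos φ cos δ cos H = (-0.4586)(0.3453) + (0.8886)(0.9385)(0.3322) = 0.1187.
Top-of-atmosphere irradiance = S₀ cos θ_z = 1360 × 0.1187 = 161.43 W/m².

161 W/m²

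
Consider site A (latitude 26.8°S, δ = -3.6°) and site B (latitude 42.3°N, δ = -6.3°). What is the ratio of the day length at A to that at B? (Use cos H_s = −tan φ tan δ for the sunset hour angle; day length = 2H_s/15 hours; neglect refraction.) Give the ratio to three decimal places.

A: H_s = arccos(−tan -26.8° · tan -3.6°) = 91.82°, so 2H_s/15 = 12.2427 h.
B: H_s = arccos(−tan 42.3° · tan -6.3°) = 84.23°, so 2H_s/15 = 11.2307 h.
Ratio A/B = 12.2427 / 11.2307 = 1.0901.

1.090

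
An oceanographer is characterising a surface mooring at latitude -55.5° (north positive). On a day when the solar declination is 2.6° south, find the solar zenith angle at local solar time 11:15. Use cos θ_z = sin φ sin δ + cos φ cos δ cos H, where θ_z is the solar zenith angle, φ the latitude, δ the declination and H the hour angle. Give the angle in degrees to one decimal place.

53.7°

Hour angle H = 15° × (11.25 − 12) = -11.25°.
cos θ_z = sin φ sin δ + cos φ cos δ cos H = (-0.8241)(-0.0454) + (0.5664)(0.9990)(0.9808) = 0.5924.
θ_z = arccos(0.5924) = 53.67°.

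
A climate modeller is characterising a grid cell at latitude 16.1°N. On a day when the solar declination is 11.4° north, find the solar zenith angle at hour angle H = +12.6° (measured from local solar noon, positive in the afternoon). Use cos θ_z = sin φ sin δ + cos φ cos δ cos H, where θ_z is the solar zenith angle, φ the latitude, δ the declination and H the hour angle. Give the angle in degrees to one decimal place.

cos θ_z = sin φ sin δ + cos φ cos δ cos H = (0.2773)(0.1977) + (0.9608)(0.9803)(0.9759) = 0.9740.
θ_z = arccos(0.9740) = 13.09°.

13.1°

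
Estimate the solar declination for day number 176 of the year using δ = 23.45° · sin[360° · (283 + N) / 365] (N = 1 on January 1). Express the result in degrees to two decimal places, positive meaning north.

+23.42°

360 × (283 + 176) / 365 = 452.712°; sin(452.712°) = 0.9989.
δ = 23.45 × 0.9989 = 23.424° ≈ +23.42°.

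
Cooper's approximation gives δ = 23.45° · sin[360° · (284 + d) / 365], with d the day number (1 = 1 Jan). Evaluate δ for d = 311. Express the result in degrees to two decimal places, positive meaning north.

360 × (284 + 311) / 365 = 586.849°; sin(586.849°) = -0.7296.
δ = 23.45 × -0.7296 = -17.109° ≈ -17.11°.

-17.11°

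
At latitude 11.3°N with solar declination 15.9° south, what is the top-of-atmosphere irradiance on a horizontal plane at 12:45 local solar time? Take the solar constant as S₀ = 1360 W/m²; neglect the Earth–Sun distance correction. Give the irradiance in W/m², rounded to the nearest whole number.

Hour angle H = 15° × (12.75 − 12) = 11.25°.
cos θ_z = sin(11.3°) sin(-15.9°) + cos(11.3°) cos(-15.9°) cos(11.25°) = -0.0537 + 0.9250 = 0.8713.
Top-of-atmosphere irradiance = S₀ cos θ_z = 1360 × 0.8713 = 1184.97 W/m².

1185 W/m²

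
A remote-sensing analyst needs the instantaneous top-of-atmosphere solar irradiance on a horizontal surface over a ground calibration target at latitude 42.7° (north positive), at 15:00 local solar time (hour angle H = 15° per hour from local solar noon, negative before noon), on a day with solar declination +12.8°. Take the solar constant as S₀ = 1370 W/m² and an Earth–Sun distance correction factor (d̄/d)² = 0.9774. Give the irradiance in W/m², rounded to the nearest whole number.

Hour angle H = 15° × (15 − 12) = 45.00°.
With φ = 42.7°, δ = 12.8°, H = 45.00°: sin φ sin δ = 0.1502, cos φ cos δ cos H = 0.5067, so cos θ_z = 0.6569.
Top-of-atmosphere irradiance = S₀ (d̄/d)² cos θ_z = 1370 × 0.9774 × 0.6569 = 879.61 W/m².

880 W/m²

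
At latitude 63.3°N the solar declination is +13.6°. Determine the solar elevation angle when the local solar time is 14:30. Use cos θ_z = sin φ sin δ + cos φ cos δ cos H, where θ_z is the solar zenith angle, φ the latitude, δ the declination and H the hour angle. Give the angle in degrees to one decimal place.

Hour angle H = 15° × (14.5 − 12) = 37.50°.
cos θ_z = sin(63.3°) sin(13.6°) + cos(63.3°) cos(13.6°) cos(37.50°) = 0.2101 + 0.3465 = 0.5566.
θ_z = arccos(0.5566) = 56.18°, so the elevation is 90° − 56.18° = 33.82°.

33.8°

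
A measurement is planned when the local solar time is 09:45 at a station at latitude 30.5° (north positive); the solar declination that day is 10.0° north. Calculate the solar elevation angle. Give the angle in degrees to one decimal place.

52.5°

Hour angle H = 15° × (9.75 − 12) = -33.75°.
cos θ_z = sin φ sin δ + cos φ cos δ cos H = (0.5075)(0.1736) + (0.8616)(0.9848)(0.8315) = 0.7936.
θ_z = arccos(0.7936) = 37.48°, so the elevation is 90° − 37.48° = 52.52°.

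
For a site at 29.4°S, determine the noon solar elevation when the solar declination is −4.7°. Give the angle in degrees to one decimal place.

65.3°

At local solar noon the hour angle is zero, so the elevation is 90° − |φ − δ| = 90° − |-29.4° − (-4.7°)| = 90° − 24.7° = 65.3°.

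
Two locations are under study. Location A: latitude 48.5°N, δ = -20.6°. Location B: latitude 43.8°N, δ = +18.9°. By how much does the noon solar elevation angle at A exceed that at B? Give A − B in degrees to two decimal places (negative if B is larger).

-44.20°

A: 90° − |48.5 − (-20.6)| = 20.90°.
B: 90° − |43.8 − (18.9)| = 65.10°.
A − B = 20.90 − 65.10 = -44.20°.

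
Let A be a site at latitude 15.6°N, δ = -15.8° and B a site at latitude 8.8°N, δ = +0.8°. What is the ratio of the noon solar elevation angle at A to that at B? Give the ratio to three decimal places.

A: 90° − |15.6 − (-15.8)| = 58.60°.
B: 90° − |8.8 − (0.8)| = 82.00°.
Ratio A/B = 58.6000 / 82.0000 = 0.7146.

0.715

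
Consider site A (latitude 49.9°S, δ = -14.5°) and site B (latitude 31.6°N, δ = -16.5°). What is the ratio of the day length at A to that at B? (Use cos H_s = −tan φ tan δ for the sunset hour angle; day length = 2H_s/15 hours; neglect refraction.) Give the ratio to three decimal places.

A: H_s = arccos(−tan -49.9° · tan -14.5°) = 107.89°, so 2H_s/15 = 14.3853 h.
B: H_s = arccos(−tan 31.6° · tan -16.5°) = 79.50°, so 2H_s/15 = 10.6000 h.
Ratio A/B = 14.3853 / 10.6000 = 1.3571.

1.357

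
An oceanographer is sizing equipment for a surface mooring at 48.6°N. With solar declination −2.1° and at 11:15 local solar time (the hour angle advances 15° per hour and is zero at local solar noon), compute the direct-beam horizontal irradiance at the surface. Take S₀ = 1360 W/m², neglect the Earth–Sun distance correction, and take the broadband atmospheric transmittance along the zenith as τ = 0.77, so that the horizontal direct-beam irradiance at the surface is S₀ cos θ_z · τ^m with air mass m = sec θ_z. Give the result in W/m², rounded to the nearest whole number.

Hour angle H = 15° × (11.25 − 12) = -11.25°.
With φ = 48.6°, δ = -2.1°, H = -11.25°: sin φ sin δ = -0.0275, cos φ cos δ cos H = 0.6482, so cos θ_z = 0.6207.
Air mass m = 1/cos θ_z = 1/0.6207 = 1.611; τ^m = 0.77^1.611 = 0.6564.
Surface direct beam = 1360 × 0.6207 × 0.6564 = 554.10 W/m².

554 W/m²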